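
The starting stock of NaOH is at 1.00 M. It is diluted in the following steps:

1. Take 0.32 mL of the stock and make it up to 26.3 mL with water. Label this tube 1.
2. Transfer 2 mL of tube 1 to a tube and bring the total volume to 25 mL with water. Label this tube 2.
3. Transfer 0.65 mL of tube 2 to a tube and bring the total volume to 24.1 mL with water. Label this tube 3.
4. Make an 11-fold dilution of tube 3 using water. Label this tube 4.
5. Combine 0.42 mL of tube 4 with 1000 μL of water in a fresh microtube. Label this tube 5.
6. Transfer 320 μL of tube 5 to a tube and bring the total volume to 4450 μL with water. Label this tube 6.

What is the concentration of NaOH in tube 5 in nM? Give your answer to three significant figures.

Step 1: 0.32 mL brought to 26.3 mL → factor 26.3/0.32 = 82.188
Step 2: 2 mL brought to 25 mL → factor 25/2 = 12.5
Step 3: 0.65 mL brought to 24.1 mL → factor 24.1/0.65 = 37.077
Step 4: 11-fold → factor 11
Step 5: 0.42 mL + 1000 μL = 1.42 mL total → factor 1.42/0.42 = 3.381
Dilution factor through tube 5 = 82.188 × 12.5 × 37.077 × 11 × 3.381 = 1.4166 × 10^6
[tube 5] = 1.00 M / 1.4166 × 10^6 = 7.059 × 10^-7 M = 706 nM

706 nM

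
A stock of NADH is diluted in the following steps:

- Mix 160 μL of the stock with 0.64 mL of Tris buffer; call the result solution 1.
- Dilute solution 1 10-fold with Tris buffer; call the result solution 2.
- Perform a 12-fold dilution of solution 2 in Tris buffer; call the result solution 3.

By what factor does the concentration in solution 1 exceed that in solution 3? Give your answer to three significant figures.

Step 1: 160 μL + 0.64 mL = 800 μL total → factor 800/160 = 5
Step 2: 10-fold → factor 10
Step 3: 12-fold → factor 12
Dilution factor to solution 1 = 5; to solution 3 = 600
[solution 1]/[solution 3] = (factor to solution 3)/(factor to solution 1) = 600/5 = 120

120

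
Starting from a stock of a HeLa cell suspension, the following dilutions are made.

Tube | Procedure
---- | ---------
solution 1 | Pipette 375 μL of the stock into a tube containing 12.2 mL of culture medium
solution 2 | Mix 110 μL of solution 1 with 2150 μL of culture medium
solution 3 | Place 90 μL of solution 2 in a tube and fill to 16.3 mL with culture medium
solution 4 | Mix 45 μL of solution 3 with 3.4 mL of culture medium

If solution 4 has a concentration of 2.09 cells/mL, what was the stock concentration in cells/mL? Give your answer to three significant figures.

2.00 × 10^7 cells/mL

Step 1: 375 μL + 12.2 mL = 12575 μL total → factor 12575/375 = 33.533
Step 2: 110 μL + 2150 μL = 2260 μL total → factor 2260/110 = 20.545
Step 3: 90 μL brought to 16.3 mL → factor 16300/90 = 181.11
Step 4: 45 μL + 3.4 mL = 3445 μL total → factor 3445/45 = 76.556
Overall dilution factor = 33.533 × 20.545 × 181.11 × 76.556 = 9.5524 × 10^6
Stock = 2.09 cells/mL × 9.5524 × 10^6 = 2.00 × 10^7 cells/mL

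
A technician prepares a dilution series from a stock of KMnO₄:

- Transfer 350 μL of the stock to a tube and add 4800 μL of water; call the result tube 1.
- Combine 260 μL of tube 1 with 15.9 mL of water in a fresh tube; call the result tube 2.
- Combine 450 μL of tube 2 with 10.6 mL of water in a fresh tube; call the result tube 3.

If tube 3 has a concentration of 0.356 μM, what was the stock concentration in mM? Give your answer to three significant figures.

7.99 mM

Step 1: 350 μL + 4800 μL = 5150 μL total → factor 5150/350 = 14.714
Step 2: 260 μL + 15.9 mL = 16160 μL total → factor 16160/260 = 62.154
Step 3: 450 μL + 10.6 mL = 11050 μL total → factor 11050/450 = 24.556
Overall dilution factor = 14.714 × 62.154 × 24.556 = 22457
Stock = 0.356 μM × 22457 = 7995 μM = 7.99 mM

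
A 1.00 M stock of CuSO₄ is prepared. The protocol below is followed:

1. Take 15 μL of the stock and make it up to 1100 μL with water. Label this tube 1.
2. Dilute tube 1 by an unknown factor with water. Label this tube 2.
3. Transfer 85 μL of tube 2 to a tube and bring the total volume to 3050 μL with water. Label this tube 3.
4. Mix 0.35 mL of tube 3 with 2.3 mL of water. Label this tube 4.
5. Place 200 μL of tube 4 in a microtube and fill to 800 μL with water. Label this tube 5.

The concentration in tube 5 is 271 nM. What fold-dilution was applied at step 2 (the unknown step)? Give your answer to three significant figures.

Step 1: 15 μL brought to 1100 μL → factor 1100/15 = 73.333
Step 2: unknown factor x
Step 3: 85 μL brought to 3050 μL → factor 3050/85 = 35.882
Step 4: 0.35 mL + 2.3 mL = 2.65 mL total → factor 2.65/0.35 = 7.5714
Step 5: 200 μL brought to 800 μL → factor 800/200 = 4
Product of known-step factors = 79693
Overall factor = 1.00 M / (271 nM) = 3.69 × 10^6
x = 3.69 × 10^6 / 79693 = 46.3

46.3-fold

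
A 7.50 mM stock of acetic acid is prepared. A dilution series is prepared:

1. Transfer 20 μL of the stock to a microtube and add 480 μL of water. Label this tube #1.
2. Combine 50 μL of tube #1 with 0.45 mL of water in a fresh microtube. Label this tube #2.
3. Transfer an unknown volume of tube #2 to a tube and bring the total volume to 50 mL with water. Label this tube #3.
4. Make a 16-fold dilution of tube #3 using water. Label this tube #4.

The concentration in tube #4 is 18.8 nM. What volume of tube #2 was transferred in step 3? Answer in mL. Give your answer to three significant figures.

Step 1: 20 μL + 480 μL = 500 μL total → factor 500/20 = 25
Step 2: 50 μL + 0.45 mL = 500 μL total → factor 500/50 = 10
Step 3: v brought to 50 mL → factor = 50 mL/v
Step 4: 16-fold → factor 16
Product of known-step factors = 4000
Overall factor = 7.50 mM / (18.8 nM) = 3.9894 × 10^5
Step-3 factor = 3.9894 × 10^5 / 4000 = 99.734
v = 50 mL / 99.734 = 0.501 mL

0.501 mL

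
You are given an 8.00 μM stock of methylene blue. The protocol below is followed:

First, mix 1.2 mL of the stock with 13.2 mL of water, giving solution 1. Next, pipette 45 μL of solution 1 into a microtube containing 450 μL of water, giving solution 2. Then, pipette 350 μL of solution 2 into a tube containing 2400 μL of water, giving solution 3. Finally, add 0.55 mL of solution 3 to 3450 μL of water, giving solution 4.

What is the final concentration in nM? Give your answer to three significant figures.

1.06 nM

Step 1: 1.2 mL + 13.2 mL = 14.4 mL total → factor 14.4/1.2 = 12
Step 2: 45 μL + 450 μL = 495 μL total → factor 495/45 = 11
Step 3: 350 μL + 2400 μL = 2750 μL total → factor 2750/350 = 7.8571
Step 4: 0.55 mL + 3450 μL = 4 mL total → factor 4/0.55 = 7.2727
Overall dilution factor = 12 × 11 × 7.8571 × 7.2727 = 7542.9
Final = 8.00 μM / 7542.9 = 0.001061 μM = 1.06 nM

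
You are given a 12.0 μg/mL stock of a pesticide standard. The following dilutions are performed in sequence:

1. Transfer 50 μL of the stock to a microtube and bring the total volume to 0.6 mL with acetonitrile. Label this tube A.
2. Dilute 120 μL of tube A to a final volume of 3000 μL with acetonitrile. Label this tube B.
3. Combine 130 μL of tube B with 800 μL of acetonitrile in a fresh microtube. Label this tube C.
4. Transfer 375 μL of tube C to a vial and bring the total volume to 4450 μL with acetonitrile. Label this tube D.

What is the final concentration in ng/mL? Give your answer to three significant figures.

0.471 ng/mL

Step 1: 50 μL brought to 0.6 mL → factor 600/50 = 12
Step 2: 120 μL brought to 3000 μL → factor 3000/120 = 25
Step 3: 130 μL + 800 μL = 930 μL total → factor 930/130 = 7.1538
Step 4: 375 μL brought to 4450 μL → factor 4450/375 = 11.867
Overall dilution factor = 12 × 25 × 7.1538 × 11.867 = 25468
Final = 12.0 μg/mL / 25468 = 0.0004712 μg/mL = 0.471 ng/mL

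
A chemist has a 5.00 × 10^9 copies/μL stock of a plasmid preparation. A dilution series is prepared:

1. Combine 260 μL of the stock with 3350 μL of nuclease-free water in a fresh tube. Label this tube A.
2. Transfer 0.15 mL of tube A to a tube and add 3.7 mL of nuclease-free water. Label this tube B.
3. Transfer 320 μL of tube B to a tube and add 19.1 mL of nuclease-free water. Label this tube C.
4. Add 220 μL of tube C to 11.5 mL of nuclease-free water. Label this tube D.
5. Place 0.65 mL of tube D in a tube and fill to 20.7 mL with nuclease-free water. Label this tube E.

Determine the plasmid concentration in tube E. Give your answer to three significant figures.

136 copies/μL

Step 1: 260 μL + 3350 μL = 3610 μL total → factor 3610/260 = 13.885
Step 2: 0.15 mL + 3.7 mL = 3.85 mL total → factor 3.85/0.15 = 25.667
Step 3: 320 μL + 19.1 mL = 19420 μL total → factor 19420/320 = 60.688
Step 4: 220 μL + 11.5 mL = 11720 μL total → factor 11720/220 = 53.273
Step 5: 0.65 mL brought to 20.7 mL → factor 20.7/0.65 = 31.846
Overall dilution factor = 13.885 × 25.667 × 60.688 × 53.273 × 31.846 = 3.6691 × 10^7
Final = 5.00 × 10^9 copies/μL / 3.6691 × 10^7 = 136 copies/μL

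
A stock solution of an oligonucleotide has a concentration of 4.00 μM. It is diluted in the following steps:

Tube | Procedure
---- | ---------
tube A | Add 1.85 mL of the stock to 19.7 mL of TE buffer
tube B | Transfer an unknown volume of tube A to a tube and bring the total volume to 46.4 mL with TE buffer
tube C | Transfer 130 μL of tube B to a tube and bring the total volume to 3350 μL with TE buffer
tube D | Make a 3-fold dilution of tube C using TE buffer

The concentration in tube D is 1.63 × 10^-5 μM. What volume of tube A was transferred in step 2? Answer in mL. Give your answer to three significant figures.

Step 1: 1.85 mL + 19.7 mL = 21.55 mL total → factor 21.55/1.85 = 11.649
Step 2: v brought to 46.4 mL → factor = 46.4 mL/v
Step 3: 130 μL brought to 3350 μL → factor 3350/130 = 25.769
Step 4: 3-fold → factor 3
Product of known-step factors = 900.53
Overall factor = 4.00 μM / (1.63 × 10^-5 μM) = 2.454 × 10^5
Step-2 factor = 2.454 × 10^5 / 900.53 = 272.5
v = 46.4 mL / 272.5 = 0.170 mL

0.170 mL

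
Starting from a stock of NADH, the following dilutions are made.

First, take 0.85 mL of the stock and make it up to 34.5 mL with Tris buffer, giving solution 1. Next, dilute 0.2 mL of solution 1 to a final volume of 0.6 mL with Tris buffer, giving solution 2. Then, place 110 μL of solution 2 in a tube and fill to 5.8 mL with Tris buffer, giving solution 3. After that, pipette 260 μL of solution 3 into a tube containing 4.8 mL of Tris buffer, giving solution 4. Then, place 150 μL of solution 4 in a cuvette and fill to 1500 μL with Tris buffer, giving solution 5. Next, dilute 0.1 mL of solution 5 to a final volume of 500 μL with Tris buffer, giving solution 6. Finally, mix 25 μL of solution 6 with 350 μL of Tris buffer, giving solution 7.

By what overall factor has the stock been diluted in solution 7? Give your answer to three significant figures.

Step 1: 0.85 mL brought to 34.5 mL → factor 34.5/0.85 = 40.588
Step 2: 0.2 mL brought to 0.6 mL → factor 0.6/0.2 = 3
Step 3: 110 μL brought to 5.8 mL → factor 5800/110 = 52.727
Step 4: 260 μL + 4.8 mL = 5060 μL total → factor 5060/260 = 19.462
Step 5: 150 μL brought to 1500 μL → factor 1500/150 = 10
Step 6: 0.1 mL brought to 500 μL → factor 0.5/0.1 = 5
Step 7: 25 μL + 350 μL = 375 μL total → factor 375/25 = 15
Overall dilution factor = 40.588 × 3 × 52.727 × 19.462 × 10 × 5 × 15 = 9.3712 × 10^7

9.37 × 10^7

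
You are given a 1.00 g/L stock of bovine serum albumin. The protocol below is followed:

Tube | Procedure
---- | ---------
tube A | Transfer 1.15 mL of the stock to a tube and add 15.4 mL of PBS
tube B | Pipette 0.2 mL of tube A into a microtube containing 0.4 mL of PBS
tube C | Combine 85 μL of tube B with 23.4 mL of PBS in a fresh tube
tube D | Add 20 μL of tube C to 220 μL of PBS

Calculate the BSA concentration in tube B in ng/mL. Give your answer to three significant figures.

2.32 × 10^4 ng/mL

Step 1: 1.15 mL + 15.4 mL = 16.55 mL total → factor 16.55/1.15 = 14.391
Step 2: 0.2 mL + 0.4 mL = 0.6 mL total → factor 0.6/0.2 = 3
Dilution factor through tube B = 14.391 × 3 = 43.174
[tube B] = 1.00 g/L / 43.174 = 0.02316 g/L = 2.32 × 10^4 ng/mL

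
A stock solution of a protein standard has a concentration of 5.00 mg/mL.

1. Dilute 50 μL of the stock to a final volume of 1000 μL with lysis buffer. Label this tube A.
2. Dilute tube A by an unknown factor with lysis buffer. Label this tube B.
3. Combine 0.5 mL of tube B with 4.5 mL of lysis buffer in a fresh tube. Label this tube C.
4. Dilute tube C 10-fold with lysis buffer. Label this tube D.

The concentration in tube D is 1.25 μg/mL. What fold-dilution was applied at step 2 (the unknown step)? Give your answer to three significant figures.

2.00-fold

Step 1: 50 μL brought to 1000 μL → factor 1000/50 = 20
Step 2: unknown factor x
Step 3: 0.5 mL + 4.5 mL = 5 mL total → factor 5/0.5 = 10
Step 4: 10-fold → factor 10
Product of known-step factors = 2000
Overall factor = 5.00 mg/mL / (1.25 μg/mL) = 4000
x = 4000 / 2000 = 2.00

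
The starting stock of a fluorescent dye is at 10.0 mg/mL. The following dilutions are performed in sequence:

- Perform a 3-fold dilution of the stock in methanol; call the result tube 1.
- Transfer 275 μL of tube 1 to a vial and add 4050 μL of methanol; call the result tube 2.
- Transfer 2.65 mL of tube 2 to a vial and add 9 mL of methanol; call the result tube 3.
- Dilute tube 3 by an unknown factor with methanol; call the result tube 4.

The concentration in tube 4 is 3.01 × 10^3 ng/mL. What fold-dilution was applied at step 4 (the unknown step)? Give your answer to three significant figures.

16.0-fold

Step 1: 3-fold → factor 3
Step 2: 275 μL + 4050 μL = 4325 μL total → factor 4325/275 = 15.727
Step 3: 2.65 mL + 9 mL = 11.65 mL total → factor 11.65/2.65 = 4.3962
Step 4: unknown factor x
Product of known-step factors = 207.42
Overall factor = 10.0 mg/mL / (3.01 × 10^3 ng/mL) = 3322.3
x = 3322.3 / 207.42 = 16.0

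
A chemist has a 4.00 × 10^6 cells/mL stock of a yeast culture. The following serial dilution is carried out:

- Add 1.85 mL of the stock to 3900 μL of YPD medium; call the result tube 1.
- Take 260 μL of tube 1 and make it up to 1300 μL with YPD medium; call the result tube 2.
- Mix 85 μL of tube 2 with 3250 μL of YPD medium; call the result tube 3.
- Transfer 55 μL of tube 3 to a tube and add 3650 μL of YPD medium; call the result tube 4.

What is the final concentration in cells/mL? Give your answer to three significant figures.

97.4 cells/mL

Step 1: 1.85 mL + 3900 μL = 5.75 mL total → factor 5.75/1.85 = 3.1081
Step 2: 260 μL brought to 1300 μL → factor 1300/260 = 5
Step 3: 85 μL + 3250 μL = 3335 μL total → factor 3335/85 = 39.235
Step 4: 55 μL + 3650 μL = 3705 μL total → factor 3705/55 = 67.364
Overall dilution factor = 3.1081 × 5 × 39.235 × 67.364 = 41074
Final = 4.00 × 10^6 cells/mL / 41074 = 97.4 cells/mL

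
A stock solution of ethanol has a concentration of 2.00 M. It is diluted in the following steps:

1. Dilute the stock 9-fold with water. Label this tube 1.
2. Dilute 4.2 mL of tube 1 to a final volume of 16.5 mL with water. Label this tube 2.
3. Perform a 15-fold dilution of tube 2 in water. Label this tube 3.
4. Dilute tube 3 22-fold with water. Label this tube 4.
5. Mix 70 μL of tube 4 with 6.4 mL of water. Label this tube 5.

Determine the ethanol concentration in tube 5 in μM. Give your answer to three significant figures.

1.85 μM

Step 1: 9-fold → factor 9
Step 2: 4.2 mL brought to 16.5 mL → factor 16.5/4.2 = 3.9286
Step 3: 15-fold → factor 15
Step 4: 22-fold → factor 22
Step 5: 70 μL + 6.4 mL = 6470 μL total → factor 6470/70 = 92.429
Overall dilution factor = 9 × 3.9286 × 15 × 22 × 92.429 = 1.0784 × 10^6
Final = 2.00 M / 1.0784 × 10^6 = 1.855 × 10^-6 M = 1.85 μM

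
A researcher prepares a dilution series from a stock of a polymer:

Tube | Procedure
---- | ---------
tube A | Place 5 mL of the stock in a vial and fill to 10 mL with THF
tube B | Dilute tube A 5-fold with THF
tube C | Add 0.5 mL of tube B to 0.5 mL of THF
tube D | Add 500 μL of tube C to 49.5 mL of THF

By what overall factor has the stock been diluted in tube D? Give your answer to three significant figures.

2.00 × 10^3

Step 1: 5 mL brought to 10 mL → factor 10/5 = 2
Step 2: 5-fold → factor 5
Step 3: 0.5 mL + 0.5 mL = 1 mL total → factor 1/0.5 = 2
Step 4: 500 μL + 49.5 mL = 50000 μL total → factor 50000/500 = 100
Overall dilution factor = 2 × 5 × 2 × 100 = 2000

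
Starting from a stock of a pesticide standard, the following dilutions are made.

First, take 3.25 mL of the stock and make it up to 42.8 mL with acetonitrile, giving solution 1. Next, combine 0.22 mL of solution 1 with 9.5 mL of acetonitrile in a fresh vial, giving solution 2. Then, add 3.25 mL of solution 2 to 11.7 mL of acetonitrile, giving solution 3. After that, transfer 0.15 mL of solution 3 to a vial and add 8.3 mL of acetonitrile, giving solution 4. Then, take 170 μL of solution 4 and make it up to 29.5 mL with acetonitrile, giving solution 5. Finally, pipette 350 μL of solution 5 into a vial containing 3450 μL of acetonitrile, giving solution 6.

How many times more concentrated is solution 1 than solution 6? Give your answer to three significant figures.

Step 1: 3.25 mL brought to 42.8 mL → factor 42.8/3.25 = 13.169
Step 2: 0.22 mL + 9.5 mL = 9.72 mL total → factor 9.72/0.22 = 44.182
Step 3: 3.25 mL + 11.7 mL = 14.95 mL total → factor 14.95/3.25 = 4.6
Step 4: 0.15 mL + 8.3 mL = 8.45 mL total → factor 8.45/0.15 = 56.333
Step 5: 170 μL brought to 29.5 mL → factor 29500/170 = 173.53
Step 6: 350 μL + 3450 μL = 3800 μL total → factor 3800/350 = 10.857
Dilution factor to solution 1 = 13.169; to solution 6 = 2.8406 × 10^8
[solution 1]/[solution 6] = (factor to solution 6)/(factor to solution 1) = 2.8406 × 10^8/13.169 = 2.16 × 10^7

2.16 × 10^7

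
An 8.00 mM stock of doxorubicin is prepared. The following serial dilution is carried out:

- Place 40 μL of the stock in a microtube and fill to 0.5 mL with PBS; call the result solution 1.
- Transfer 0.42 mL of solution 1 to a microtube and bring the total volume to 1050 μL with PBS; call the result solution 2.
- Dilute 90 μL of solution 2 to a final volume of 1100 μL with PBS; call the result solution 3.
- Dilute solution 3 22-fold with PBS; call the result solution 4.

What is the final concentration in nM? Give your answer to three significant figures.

Step 1: 40 μL brought to 0.5 mL → factor 500/40 = 12.5
Step 2: 0.42 mL brought to 1050 μL → factor 1.05/0.42 = 2.5
Step 3: 90 μL brought to 1100 μL → factor 1100/90 = 12.222
Step 4: 22-fold → factor 22
Overall dilution factor = 12.5 × 2.5 × 12.222 × 22 = 8402.8
Final = 8.00 mM / 8402.8 = 0.0009521 mM = 952 nM

952 nM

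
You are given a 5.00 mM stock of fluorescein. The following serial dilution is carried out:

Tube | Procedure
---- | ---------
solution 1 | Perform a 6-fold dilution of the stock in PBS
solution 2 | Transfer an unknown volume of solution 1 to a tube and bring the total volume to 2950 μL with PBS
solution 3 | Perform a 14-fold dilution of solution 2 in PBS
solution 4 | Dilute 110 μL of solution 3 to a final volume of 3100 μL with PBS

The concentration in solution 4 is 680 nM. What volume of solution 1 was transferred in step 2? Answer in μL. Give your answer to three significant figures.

Step 1: 6-fold → factor 6
Step 2: v brought to 2950 μL → factor = 2950 μL/v
Step 3: 14-fold → factor 14
Step 4: 110 μL brought to 3100 μL → factor 3100/110 = 28.182
Product of known-step factors = 2367.3
Overall factor = 5.00 mM / (680 nM) = 7352.9
Step-2 factor = 7352.9 / 2367.3 = 3.1061
v = 2950 μL / 3.1061 = 950 μL

950 μL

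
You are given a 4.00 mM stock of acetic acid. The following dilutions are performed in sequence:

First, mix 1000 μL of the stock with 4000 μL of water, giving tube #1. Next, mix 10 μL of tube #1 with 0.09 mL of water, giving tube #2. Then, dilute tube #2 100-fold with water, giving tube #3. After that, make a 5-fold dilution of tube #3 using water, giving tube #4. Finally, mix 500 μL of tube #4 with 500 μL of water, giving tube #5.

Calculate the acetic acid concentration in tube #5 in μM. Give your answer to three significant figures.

0.0800 μM

Step 1: 1000 μL + 4000 μL = 5000 μL total → factor 5000/1000 = 5
Step 2: 10 μL + 0.09 mL = 100 μL total → factor 100/10 = 10
Step 3: 100-fold → factor 100
Step 4: 5-fold → factor 5
Step 5: 500 μL + 500 μL = 1000 μL total → factor 1000/500 = 2
Dilution factor through tube #5 = 5 × 10 × 100 × 5 × 2 = 50000
[tube #5] = 4.00 mM / 50000 = 8.000 × 10^-5 mM = 0.0800 μM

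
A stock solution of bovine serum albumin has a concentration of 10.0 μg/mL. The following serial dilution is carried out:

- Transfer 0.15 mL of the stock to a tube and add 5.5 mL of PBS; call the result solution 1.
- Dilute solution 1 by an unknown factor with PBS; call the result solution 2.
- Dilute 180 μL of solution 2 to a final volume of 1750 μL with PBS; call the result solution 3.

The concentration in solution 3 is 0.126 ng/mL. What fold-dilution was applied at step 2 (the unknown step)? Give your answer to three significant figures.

217-fold

Step 1: 0.15 mL + 5.5 mL = 5.65 mL total → factor 5.65/0.15 = 37.667
Step 2: unknown factor x
Step 3: 180 μL brought to 1750 μL → factor 1750/180 = 9.7222
Product of known-step factors = 366.2
Overall factor = 10.0 μg/mL / (0.126 ng/mL) = 79365
x = 79365 / 366.2 = 217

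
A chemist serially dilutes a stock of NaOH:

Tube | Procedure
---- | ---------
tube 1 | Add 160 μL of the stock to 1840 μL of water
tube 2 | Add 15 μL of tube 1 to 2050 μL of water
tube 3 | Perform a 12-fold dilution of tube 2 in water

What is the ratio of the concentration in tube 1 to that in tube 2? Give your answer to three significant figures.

138

Step 1: 160 μL + 1840 μL = 2000 μL total → factor 2000/160 = 12.5
Step 2: 15 μL + 2050 μL = 2065 μL total → factor 2065/15 = 137.67
Dilution factor to tube 1 = 12.5; to tube 2 = 1720.8
[tube 1]/[tube 2] = (factor to tube 2)/(factor to tube 1) = 1720.8/12.5 = 138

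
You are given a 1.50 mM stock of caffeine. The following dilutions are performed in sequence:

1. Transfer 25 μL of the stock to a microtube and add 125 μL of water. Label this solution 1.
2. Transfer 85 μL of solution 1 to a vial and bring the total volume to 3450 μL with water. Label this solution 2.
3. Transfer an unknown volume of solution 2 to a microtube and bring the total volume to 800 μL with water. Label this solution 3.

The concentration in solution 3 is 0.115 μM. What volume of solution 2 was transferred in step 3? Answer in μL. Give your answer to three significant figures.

Step 1: 25 μL + 125 μL = 150 μL total → factor 150/25 = 6
Step 2: 85 μL brought to 3450 μL → factor 3450/85 = 40.588
Step 3: v brought to 800 μL → factor = 800 μL/v
Product of known-step factors = 243.53
Overall factor = 1.50 mM / (0.115 μM) = 13043
Step-3 factor = 13043 / 243.53 = 53.56
v = 800 μL / 53.56 = 14.9 μL

14.9 μL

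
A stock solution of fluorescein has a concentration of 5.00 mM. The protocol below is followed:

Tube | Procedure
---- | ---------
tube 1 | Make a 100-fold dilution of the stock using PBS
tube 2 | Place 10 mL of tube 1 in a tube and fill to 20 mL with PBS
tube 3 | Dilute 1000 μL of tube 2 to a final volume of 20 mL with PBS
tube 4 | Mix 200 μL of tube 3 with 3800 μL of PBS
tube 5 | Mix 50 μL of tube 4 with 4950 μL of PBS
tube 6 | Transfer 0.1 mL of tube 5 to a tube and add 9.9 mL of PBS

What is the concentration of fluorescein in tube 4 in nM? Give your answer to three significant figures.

62.5 nM

Step 1: 100-fold → factor 100
Step 2: 10 mL brought to 20 mL → factor 20/10 = 2
Step 3: 1000 μL brought to 20 mL → factor 20000/1000 = 20
Step 4: 200 μL + 3800 μL = 4000 μL total → factor 4000/200 = 20
Dilution factor through tube 4 = 100 × 2 × 20 × 20 = 80000
[tube 4] = 5.00 mM / 80000 = 6.250 × 10^-5 mM = 62.5 nM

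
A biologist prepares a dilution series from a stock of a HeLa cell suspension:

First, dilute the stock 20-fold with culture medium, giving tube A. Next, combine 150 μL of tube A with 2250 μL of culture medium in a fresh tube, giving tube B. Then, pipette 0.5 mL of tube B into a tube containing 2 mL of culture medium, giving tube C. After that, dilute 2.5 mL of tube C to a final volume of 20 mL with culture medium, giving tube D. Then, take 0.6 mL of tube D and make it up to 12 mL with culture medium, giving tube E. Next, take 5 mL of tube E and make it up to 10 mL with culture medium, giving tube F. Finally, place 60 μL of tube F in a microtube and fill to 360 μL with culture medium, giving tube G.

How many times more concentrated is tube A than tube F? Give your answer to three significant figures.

2.56 × 10^4

Step 1: 20-fold → factor 20
Step 2: 150 μL + 2250 μL = 2400 μL total → factor 2400/150 = 16
Step 3: 0.5 mL + 2 mL = 2.5 mL total → factor 2.5/0.5 = 5
Step 4: 2.5 mL brought to 20 mL → factor 20/2.5 = 8
Step 5: 0.6 mL brought to 12 mL → factor 12/0.6 = 20
Step 6: 5 mL brought to 10 mL → factor 10/5 = 2
Dilution factor to tube A = 20; to tube F = 5.12 × 10^5
[tube A]/[tube F] = (factor to tube F)/(factor to tube A) = 5.12 × 10^5/20 = 2.56 × 10^4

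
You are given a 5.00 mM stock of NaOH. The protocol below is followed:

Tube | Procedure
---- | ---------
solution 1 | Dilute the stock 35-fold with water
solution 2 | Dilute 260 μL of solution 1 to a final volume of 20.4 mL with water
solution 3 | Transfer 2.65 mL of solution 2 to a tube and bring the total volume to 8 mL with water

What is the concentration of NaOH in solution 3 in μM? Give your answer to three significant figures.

0.603 μM

Step 1: 35-fold → factor 35
Step 2: 260 μL brought to 20.4 mL → factor 20400/260 = 78.462
Step 3: 2.65 mL brought to 8 mL → factor 8/2.65 = 3.0189
Overall dilution factor = 35 × 78.462 × 3.0189 = 8290.3
Final = 5.00 mM / 8290.3 = 0.0006031 mM = 0.603 μM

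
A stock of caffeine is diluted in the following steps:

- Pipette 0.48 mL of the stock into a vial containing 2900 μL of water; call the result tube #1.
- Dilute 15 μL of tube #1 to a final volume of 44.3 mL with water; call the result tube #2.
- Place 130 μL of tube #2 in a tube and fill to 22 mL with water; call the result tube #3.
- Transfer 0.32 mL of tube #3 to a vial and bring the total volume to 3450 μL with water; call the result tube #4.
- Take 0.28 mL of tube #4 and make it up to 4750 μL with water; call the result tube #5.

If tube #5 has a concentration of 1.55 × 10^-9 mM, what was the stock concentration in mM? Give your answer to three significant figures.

0.998 mM

Step 1: 0.48 mL + 2900 μL = 3.38 mL total → factor 3.38/0.48 = 7.0417
Step 2: 15 μL brought to 44.3 mL → factor 44300/15 = 2953.3
Step 3: 130 μL brought to 22 mL → factor 22000/130 = 169.23
Step 4: 0.32 mL brought to 3450 μL → factor 3.45/0.32 = 10.781
Step 5: 0.28 mL brought to 4750 μL → factor 4.75/0.28 = 16.964
Overall dilution factor = 7.0417 × 2953.3 × 169.23 × 10.781 × 16.964 = 6.4368 × 10^8
Stock = 1.55 × 10^-9 mM × 6.4368 × 10^8 = 0.998 mM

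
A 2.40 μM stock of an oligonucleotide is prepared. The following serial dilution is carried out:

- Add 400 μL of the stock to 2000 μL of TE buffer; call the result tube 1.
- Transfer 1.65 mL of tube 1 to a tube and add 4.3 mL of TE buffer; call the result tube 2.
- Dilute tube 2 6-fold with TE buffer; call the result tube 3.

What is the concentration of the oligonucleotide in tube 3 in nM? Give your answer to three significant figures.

Step 1: 400 μL + 2000 μL = 2400 μL total → factor 2400/400 = 6
Step 2: 1.65 mL + 4.3 mL = 5.95 mL total → factor 5.95/1.65 = 3.6061
Step 3: 6-fold → factor 6
Dilution factor through tube 3 = 6 × 3.6061 × 6 = 129.82
[tube 3] = 2.40 μM / 129.82 = 0.01849 μM = 18.5 nM

18.5 nM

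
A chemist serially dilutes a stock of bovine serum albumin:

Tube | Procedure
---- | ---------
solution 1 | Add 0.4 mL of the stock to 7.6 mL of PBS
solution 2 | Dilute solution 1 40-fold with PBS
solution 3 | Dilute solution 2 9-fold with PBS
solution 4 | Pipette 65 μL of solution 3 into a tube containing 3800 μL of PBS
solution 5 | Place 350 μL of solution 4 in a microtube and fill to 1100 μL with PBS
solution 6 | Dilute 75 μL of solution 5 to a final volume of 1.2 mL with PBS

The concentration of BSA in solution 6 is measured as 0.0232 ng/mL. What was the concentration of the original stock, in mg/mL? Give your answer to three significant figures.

Step 1: 0.4 mL + 7.6 mL = 8 mL total → factor 8/0.4 = 20
Step 2: 40-fold → factor 40
Step 3: 9-fold → factor 9
Step 4: 65 μL + 3800 μL = 3865 μL total → factor 3865/65 = 59.462
Step 5: 350 μL brought to 1100 μL → factor 1100/350 = 3.1429
Step 6: 75 μL brought to 1.2 mL → factor 1200/75 = 16
Overall dilution factor = 20 × 40 × 9 × 59.462 × 3.1429 × 16 = 2.1528 × 10^7
Stock = 0.0232 ng/mL × 2.1528 × 10^7 = 4.995 × 10^5 ng/mL = 0.499 mg/mL

0.499 mg/mL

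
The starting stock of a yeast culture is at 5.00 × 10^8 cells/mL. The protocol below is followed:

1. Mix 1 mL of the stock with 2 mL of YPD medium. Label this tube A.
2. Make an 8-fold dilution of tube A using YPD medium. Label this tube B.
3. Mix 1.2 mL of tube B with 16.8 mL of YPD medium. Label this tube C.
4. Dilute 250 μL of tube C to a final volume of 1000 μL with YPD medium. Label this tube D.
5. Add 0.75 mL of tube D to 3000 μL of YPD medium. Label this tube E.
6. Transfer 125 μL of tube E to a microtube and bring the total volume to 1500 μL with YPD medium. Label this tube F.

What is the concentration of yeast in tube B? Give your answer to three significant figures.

2.08 × 10^7 cells/mL

Step 1: 1 mL + 2 mL = 3 mL total → factor 3/1 = 3
Step 2: 8-fold → factor 8
Dilution factor through tube B = 3 × 8 = 24
[tube B] = 5.00 × 10^8 cells/mL / 24 = 2.08 × 10^7 cells/mL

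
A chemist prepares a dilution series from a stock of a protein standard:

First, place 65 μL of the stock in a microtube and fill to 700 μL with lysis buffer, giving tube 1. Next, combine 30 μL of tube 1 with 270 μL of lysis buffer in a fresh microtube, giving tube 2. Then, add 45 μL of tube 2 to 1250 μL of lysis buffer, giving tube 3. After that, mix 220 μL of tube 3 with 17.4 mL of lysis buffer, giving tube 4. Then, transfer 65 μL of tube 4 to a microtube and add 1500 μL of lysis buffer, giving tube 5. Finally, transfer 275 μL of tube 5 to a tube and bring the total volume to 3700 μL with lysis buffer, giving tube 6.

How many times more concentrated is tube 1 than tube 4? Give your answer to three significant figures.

Step 1: 65 μL brought to 700 μL → factor 700/65 = 10.769
Step 2: 30 μL + 270 μL = 300 μL total → factor 300/30 = 10
Step 3: 45 μL + 1250 μL = 1295 μL total → factor 1295/45 = 28.778
Step 4: 220 μL + 17.4 mL = 17620 μL total → factor 17620/220 = 80.091
Dilution factor to tube 1 = 10.769; to tube 4 = 2.4821 × 10^5
[tube 1]/[tube 4] = (factor to tube 4)/(factor to tube 1) = 2.4821 × 10^5/10.769 = 2.30 × 10^4

2.30 × 10^4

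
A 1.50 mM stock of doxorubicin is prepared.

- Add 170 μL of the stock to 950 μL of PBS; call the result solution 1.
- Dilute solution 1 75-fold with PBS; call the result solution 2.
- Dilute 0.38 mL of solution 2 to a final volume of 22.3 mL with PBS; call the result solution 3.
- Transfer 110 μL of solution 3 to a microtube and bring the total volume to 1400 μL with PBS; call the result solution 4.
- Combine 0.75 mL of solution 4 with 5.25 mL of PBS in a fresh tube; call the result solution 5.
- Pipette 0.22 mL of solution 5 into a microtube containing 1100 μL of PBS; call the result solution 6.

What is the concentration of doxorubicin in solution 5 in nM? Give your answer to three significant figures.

0.508 nM

Step 1: 170 μL + 950 μL = 1120 μL total → factor 1120/170 = 6.5882
Step 2: 75-fold → factor 75
Step 3: 0.38 mL brought to 22.3 mL → factor 22.3/0.38 = 58.684
Step 4: 110 μL brought to 1400 μL → factor 1400/110 = 12.727
Step 5: 0.75 mL + 5.25 mL = 6 mL total → factor 6/0.75 = 8
Dilution factor through solution 5 = 6.5882 × 75 × 58.684 × 12.727 × 8 = 2.9524 × 10^6
[solution 5] = 1.50 mM / 2.9524 × 10^6 = 5.081 × 10^-7 mM = 0.508 nM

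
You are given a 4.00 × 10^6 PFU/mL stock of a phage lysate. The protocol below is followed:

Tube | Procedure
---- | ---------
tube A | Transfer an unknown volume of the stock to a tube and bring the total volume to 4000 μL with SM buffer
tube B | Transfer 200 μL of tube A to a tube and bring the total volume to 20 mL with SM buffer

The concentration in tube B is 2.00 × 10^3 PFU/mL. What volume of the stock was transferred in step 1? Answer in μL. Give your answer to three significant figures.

200 μL

Step 1: v brought to 4000 μL → factor = 4000 μL/v
Step 2: 200 μL brought to 20 mL → factor 20000/200 = 100
Product of known-step factors = 100
Overall factor = 4.00 × 10^6 PFU/mL / (2.00 × 10^3 PFU/mL) = 2000
Step-1 factor = 2000 / 100 = 20
v = 4000 μL / 20 = 200 μL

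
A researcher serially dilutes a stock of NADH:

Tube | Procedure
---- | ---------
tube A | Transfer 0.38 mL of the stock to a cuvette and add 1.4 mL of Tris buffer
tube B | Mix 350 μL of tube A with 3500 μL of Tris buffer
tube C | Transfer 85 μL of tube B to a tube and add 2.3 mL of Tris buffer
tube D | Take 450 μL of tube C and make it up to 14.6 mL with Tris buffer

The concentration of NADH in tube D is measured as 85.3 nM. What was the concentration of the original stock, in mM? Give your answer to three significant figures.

Step 1: 0.38 mL + 1.4 mL = 1.78 mL total → factor 1.78/0.38 = 4.6842
Step 2: 350 μL + 3500 μL = 3850 μL total → factor 3850/350 = 11
Step 3: 85 μL + 2.3 mL = 2385 μL total → factor 2385/85 = 28.059
Step 4: 450 μL brought to 14.6 mL → factor 14600/450 = 32.444
Overall dilution factor = 4.6842 × 11 × 28.059 × 32.444 = 46907
Stock = 85.3 nM × 46907 = 4.001 × 10^6 nM = 4.00 mM

4.00 mM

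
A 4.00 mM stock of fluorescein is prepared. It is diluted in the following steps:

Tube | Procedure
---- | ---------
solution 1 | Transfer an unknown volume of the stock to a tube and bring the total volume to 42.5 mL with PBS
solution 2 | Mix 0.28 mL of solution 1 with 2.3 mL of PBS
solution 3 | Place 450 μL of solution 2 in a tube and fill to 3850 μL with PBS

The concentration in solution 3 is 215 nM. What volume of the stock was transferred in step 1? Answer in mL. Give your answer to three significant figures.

0.180 mL

Step 1: v brought to 42.5 mL → factor = 42.5 mL/v
Step 2: 0.28 mL + 2.3 mL = 2.58 mL total → factor 2.58/0.28 = 9.2143
Step 3: 450 μL brought to 3850 μL → factor 3850/450 = 8.5556
Product of known-step factors = 78.833
Overall factor = 4.00 mM / (215 nM) = 18605
Step-1 factor = 18605 / 78.833 = 236
v = 42.5 mL / 236 = 0.180 mL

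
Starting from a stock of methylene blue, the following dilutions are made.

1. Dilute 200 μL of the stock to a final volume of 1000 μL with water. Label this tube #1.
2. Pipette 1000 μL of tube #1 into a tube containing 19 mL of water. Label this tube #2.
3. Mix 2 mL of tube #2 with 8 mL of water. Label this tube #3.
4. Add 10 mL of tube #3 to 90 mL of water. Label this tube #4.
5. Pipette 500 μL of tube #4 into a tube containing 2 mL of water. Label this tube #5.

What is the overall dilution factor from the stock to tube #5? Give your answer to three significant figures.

Step 1: 200 μL brought to 1000 μL → factor 1000/200 = 5
Step 2: 1000 μL + 19 mL = 20000 μL total → factor 20000/1000 = 20
Step 3: 2 mL + 8 mL = 10 mL total → factor 10/2 = 5
Step 4: 10 mL + 90 mL = 100 mL total → factor 100/10 = 10
Step 5: 500 μL + 2 mL = 2500 μL total → factor 2500/500 = 5
Overall dilution factor = 5 × 20 × 5 × 10 × 5 = 25000

2.50 × 10^4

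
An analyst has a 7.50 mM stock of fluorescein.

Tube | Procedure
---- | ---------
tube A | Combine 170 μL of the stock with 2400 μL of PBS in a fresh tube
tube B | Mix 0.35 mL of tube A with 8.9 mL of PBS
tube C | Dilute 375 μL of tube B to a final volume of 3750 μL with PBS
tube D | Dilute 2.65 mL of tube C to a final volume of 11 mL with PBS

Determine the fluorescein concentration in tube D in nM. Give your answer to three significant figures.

Step 1: 170 μL + 2400 μL = 2570 μL total → factor 2570/170 = 15.118
Step 2: 0.35 mL + 8.9 mL = 9.25 mL total → factor 9.25/0.35 = 26.429
Step 3: 375 μL brought to 3750 μL → factor 3750/375 = 10
Step 4: 2.65 mL brought to 11 mL → factor 11/2.65 = 4.1509
Overall dilution factor = 15.118 × 26.429 × 10 × 4.1509 = 16585
Final = 7.50 mM / 16585 = 0.0004522 mM = 452 nM

452 nM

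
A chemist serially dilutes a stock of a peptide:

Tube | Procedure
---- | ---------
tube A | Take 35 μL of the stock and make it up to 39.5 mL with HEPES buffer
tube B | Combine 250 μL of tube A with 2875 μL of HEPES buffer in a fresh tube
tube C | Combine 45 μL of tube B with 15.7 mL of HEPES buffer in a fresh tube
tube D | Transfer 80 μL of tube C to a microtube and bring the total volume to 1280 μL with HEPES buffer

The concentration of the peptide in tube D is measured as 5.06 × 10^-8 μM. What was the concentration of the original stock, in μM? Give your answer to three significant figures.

4.00 μM

Step 1: 35 μL brought to 39.5 mL → factor 39500/35 = 1128.6
Step 2: 250 μL + 2875 μL = 3125 μL total → factor 3125/250 = 12.5
Step 3: 45 μL + 15.7 mL = 15745 μL total → factor 15745/45 = 349.89
Step 4: 80 μL brought to 1280 μL → factor 1280/80 = 16
Overall dilution factor = 1128.6 × 12.5 × 349.89 × 16 = 7.8975 × 10^7
Stock = 5.06 × 10^-8 μM × 7.8975 × 10^7 = 4.00 μM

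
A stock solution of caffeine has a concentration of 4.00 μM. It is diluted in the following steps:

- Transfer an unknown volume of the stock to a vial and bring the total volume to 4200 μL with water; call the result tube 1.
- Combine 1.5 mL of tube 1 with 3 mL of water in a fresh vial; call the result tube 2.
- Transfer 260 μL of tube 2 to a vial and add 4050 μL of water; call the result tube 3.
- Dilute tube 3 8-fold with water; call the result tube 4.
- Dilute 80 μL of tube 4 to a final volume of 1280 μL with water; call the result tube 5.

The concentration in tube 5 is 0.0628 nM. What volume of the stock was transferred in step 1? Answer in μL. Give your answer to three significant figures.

420 μL

Step 1: v brought to 4200 μL → factor = 4200 μL/v
Step 2: 1.5 mL + 3 mL = 4.5 mL total → factor 4.5/1.5 = 3
Step 3: 260 μL + 4050 μL = 4310 μL total → factor 4310/260 = 16.577
Step 4: 8-fold → factor 8
Step 5: 80 μL brought to 1280 μL → factor 1280/80 = 16
Product of known-step factors = 6365.5
Overall factor = 4.00 μM / (0.0628 nM) = 63694
Step-1 factor = 63694 / 6365.5 = 10.006
v = 4200 μL / 10.006 = 420 μL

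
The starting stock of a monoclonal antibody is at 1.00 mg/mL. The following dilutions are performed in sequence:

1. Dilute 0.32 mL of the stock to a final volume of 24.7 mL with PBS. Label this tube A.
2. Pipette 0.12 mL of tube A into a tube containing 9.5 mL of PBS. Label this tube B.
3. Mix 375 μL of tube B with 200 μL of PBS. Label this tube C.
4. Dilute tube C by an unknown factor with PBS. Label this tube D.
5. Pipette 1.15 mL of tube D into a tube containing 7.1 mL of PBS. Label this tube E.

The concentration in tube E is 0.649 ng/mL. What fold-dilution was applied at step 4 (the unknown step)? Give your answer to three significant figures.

Step 1: 0.32 mL brought to 24.7 mL → factor 24.7/0.32 = 77.188
Step 2: 0.12 mL + 9.5 mL = 9.62 mL total → factor 9.62/0.12 = 80.167
Step 3: 375 μL + 200 μL = 575 μL total → factor 575/375 = 1.5333
Step 4: unknown factor x
Step 5: 1.15 mL + 7.1 mL = 8.25 mL total → factor 8.25/1.15 = 7.1739
Product of known-step factors = 68067
Overall factor = 1.00 mg/mL / (0.649 ng/mL) = 1.5408 × 10^6
x = 1.5408 × 10^6 / 68067 = 22.6

22.6-fold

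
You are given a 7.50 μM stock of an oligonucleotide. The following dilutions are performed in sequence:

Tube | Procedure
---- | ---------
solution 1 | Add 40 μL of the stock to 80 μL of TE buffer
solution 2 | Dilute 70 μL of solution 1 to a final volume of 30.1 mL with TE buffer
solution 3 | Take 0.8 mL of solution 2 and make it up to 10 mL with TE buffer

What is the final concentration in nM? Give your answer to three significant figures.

0.465 nM

Step 1: 40 μL + 80 μL = 120 μL total → factor 120/40 = 3
Step 2: 70 μL brought to 30.1 mL → factor 30100/70 = 430
Step 3: 0.8 mL brought to 10 mL → factor 10/0.8 = 12.5
Overall dilution factor = 3 × 430 × 12.5 = 16125
Final = 7.50 μM / 16125 = 0.0004651 μM = 0.465 nM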